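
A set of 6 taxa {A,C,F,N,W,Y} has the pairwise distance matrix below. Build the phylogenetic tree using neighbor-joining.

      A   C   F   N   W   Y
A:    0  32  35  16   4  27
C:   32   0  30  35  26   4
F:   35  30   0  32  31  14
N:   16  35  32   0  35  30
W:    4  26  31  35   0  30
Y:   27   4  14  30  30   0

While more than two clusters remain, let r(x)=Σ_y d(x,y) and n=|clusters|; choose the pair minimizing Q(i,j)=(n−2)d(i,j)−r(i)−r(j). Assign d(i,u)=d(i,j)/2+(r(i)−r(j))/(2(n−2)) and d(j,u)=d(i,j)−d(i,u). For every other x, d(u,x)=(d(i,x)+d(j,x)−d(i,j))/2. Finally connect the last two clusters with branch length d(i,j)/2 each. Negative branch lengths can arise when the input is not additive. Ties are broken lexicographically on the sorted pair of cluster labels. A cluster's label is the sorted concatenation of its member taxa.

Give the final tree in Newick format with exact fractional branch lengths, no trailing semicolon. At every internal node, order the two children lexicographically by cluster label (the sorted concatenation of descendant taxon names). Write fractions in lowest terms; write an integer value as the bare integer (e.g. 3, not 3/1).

1. join A+W (d=4, Q=-224) ⇒ AW; edges |A|=1/2, |W|=7/2
  updated: d(AW,C)=27, d(AW,F)=31, d(AW,N)=47/2, d(AW,Y)=53/2
2. join C+Y (d=4, Q=-317/2) ⇒ CY; edges |C|=67/12, |Y|=-19/12
  updated: d(AW,CY)=99/4, d(CY,F)=20, d(CY,N)=61/2
3. join AW+N (d=47/2, Q=-473/4) ⇒ ANW; edges |AW|=161/16, |N|=215/16
  updated: d(ANW,CY)=127/8, d(ANW,F)=79/4
4. join ANW+CY (d=127/8, Q=-445/8) ⇒ ACNWY; edges |ANW|=125/16, |CY|=129/16
  updated: d(ACNWY,F)=191/16
5. join ACNWY+F (d=191/16) ⇒ ACFNWY; edges |ACNWY|=191/32, |F|=191/32
final tree: ((((A:1/2,W:7/2):161/16,N:215/16):125/16,(C:67/12,Y:-19/12):129/16):191/32,F:191/32)
total length: 949/16

((((A:1/2,W:7/2):161/16,N:215/16):125/16,(C:67/12,Y:-19/12):129/16):191/32,F:191/32)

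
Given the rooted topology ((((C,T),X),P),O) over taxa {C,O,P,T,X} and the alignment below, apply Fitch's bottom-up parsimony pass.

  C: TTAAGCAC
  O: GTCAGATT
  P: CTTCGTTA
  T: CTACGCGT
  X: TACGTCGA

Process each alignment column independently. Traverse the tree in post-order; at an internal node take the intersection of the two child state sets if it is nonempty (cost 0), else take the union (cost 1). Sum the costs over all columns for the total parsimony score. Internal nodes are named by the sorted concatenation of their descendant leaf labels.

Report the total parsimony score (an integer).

17

site 0, node CT: C={T} ∪ T={C} → {C,T} (+1)
site 0, node CTX: CT={C,T} ∩ X={T} → {T} (+0)
site 0, node CPTX: CTX={T} ∪ P={C} → {C,T} (+1)
site 0, node COPTX: CPTX={C,T} ∪ O={G} → {C,G,T} (+1)
site 1, node CT: C={T} ∩ T={T} → {T} (+0)
site 1, node CTX: CT={T} ∪ X={A} → {A,T} (+1)
site 1, node CPTX: CTX={A,T} ∩ P={T} → {T} (+0)
site 1, node COPTX: CPTX={T} ∩ O={T} → {T} (+0)
site 2, node CT: C={A} ∩ T={A} → {A} (+0)
site 2, node CTX: CT={A} ∪ X={C} → {A,C} (+1)
site 2, node CPTX: CTX={A,C} ∪ P={T} → {A,C,T} (+1)
site 2, node COPTX: CPTX={A,C,T} ∩ O={C} → {C} (+0)
site 3, node CT: C={A} ∪ T={C} → {A,C} (+1)
site 3, node CTX: CT={A,C} ∪ X={G} → {A,C,G} (+1)
site 3, node CPTX: CTX={A,C,G} ∩ P={C} → {C} (+0)
site 3, node COPTX: CPTX={C} ∪ O={A} → {A,C} (+1)
site 4, node CT: C={G} ∩ T={G} → {G} (+0)
site 4, node CTX: CT={G} ∪ X={T} → {G,T} (+1)
site 4, node CPTX: CTX={G,T} ∩ P={G} → {G} (+0)
site 4, node COPTX: CPTX={G} ∩ O={G} → {G} (+0)
site 5, node CT: C={C} ∩ T={C} → {C} (+0)
site 5, node CTX: CT={C} ∩ X={C} → {C} (+0)
site 5, node CPTX: CTX={C} ∪ P={T} → {C,T} (+1)
site 5, node COPTX: CPTX={C,T} ∪ O={A} → {A,C,T} (+1)
site 6, node CT: C={A} ∪ T={G} → {A,G} (+1)
site 6, node CTX: CT={A,G} ∩ X={G} → {G} (+0)
site 6, node CPTX: CTX={G} ∪ P={T} → {G,T} (+1)
site 6, node COPTX: CPTX={G,T} ∩ O={T} → {T} (+0)
site 7, node CT: C={C} ∪ T={T} → {C,T} (+1)
site 7, node CTX: CT={C,T} ∪ X={A} → {A,C,T} (+1)
site 7, node CPTX: CTX={A,C,T} ∩ P={A} → {A} (+0)
site 7, node COPTX: CPTX={A} ∪ O={T} → {A,T} (+1)
per-site changes: [3, 1, 2, 3, 1, 2, 2, 3]; total = 17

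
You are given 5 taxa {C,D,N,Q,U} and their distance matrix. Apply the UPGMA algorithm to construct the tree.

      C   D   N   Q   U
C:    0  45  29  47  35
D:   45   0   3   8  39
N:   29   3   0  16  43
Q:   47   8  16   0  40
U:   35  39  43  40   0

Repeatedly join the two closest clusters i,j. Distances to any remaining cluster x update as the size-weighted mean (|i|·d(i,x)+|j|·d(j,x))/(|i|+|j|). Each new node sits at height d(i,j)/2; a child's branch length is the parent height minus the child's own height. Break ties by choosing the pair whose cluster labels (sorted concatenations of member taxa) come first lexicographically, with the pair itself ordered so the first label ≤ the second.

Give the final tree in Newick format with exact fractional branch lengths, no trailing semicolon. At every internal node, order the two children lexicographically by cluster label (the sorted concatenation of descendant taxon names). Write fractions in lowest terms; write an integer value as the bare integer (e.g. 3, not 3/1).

((C:35/2,U:35/2):11/4,((D:3/2,N:3/2):9/2,Q:6):57/4)

1. join D+N (d=3) ⇒ DN; edges |D|=3/2, |N|=3/2
  updated: d(C,DN)=37, d(DN,Q)=12, d(DN,U)=41
2. join DN+Q (d=12) ⇒ DNQ; edges |DN|=9/2, |Q|=6
  updated: d(C,DNQ)=121/3, d(DNQ,U)=122/3
3. join C+U (d=35) ⇒ CU; edges |C|=35/2, |U|=35/2
  updated: d(CU,DNQ)=81/2
4. join CU+DNQ (d=81/2) ⇒ CDNQU; edges |CU|=11/4, |DNQ|=57/4
final tree: ((C:35/2,U:35/2):11/4,((D:3/2,N:3/2):9/2,Q:6):57/4)
total length: 131/2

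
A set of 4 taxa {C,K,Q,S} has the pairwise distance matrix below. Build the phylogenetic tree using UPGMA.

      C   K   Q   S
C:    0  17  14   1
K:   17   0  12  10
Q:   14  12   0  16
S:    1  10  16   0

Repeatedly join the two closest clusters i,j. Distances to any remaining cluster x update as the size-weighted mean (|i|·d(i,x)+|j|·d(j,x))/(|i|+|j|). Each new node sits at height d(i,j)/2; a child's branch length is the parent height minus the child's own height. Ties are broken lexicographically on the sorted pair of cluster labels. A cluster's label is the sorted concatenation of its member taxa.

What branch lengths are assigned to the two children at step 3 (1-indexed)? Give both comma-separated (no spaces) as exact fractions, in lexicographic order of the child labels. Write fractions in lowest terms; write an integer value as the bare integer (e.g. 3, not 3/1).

step 1: merge (C,S) at d=1; branch lengths C→1/2, S→1/2; new cluster CS
  updated: d(CS,K)=27/2, d(CS,Q)=15
step 2: merge (K,Q) at d=12; branch lengths K→6, Q→6; new cluster KQ
  updated: d(CS,KQ)=57/4
step 3: merge (CS,KQ) at d=57/4; branch lengths CS→53/8, KQ→9/8; new cluster CKQS
final tree: ((C:1/2,S:1/2):53/8,(K:6,Q:6):9/8)
total length: 83/4

53/8,9/8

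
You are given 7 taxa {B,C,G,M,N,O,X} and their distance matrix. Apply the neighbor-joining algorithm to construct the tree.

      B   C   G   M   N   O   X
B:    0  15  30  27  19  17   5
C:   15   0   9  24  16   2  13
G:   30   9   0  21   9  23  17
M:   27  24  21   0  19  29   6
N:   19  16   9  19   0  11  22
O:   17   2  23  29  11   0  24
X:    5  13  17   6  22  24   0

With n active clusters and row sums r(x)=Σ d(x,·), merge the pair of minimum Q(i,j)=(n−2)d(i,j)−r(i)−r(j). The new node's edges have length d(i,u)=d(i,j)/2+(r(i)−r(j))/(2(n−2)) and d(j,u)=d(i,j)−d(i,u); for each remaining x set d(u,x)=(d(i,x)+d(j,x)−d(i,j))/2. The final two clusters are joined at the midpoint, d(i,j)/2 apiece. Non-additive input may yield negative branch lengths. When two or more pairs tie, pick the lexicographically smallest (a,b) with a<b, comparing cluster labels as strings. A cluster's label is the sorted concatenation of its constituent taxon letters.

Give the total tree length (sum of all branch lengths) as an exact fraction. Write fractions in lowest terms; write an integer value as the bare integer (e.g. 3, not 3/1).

713/16

1. join M+X (d=6, Q=-183) ⇒ MX; edges |M|=69/10, |X|=-9/10
  updated: d(B,MX)=13, d(C,MX)=31/2, d(G,MX)=16, d(MX,N)=35/2, d(MX,O)=47/2
2. join B+MX (d=13, Q=-255/2) ⇒ BMX; edges |B|=121/16, |MX|=87/16
  updated: d(BMX,C)=35/4, d(BMX,G)=33/2, d(BMX,N)=47/4, d(BMX,O)=55/4
3. join C+O (d=2, Q=-159/2) ⇒ CO; edges |C|=-4/3, |O|=10/3
  updated: d(BMX,CO)=41/4, d(CO,G)=15, d(CO,N)=25/2
4. join BMX+CO (d=41/4, Q=-223/4) ⇒ BCMOX; edges |BMX|=85/16, |CO|=79/16
  updated: d(BCMOX,G)=85/8, d(BCMOX,N)=7
5. join BCMOX+G (d=85/8, Q=-213/8) ⇒ BCGMOX; edges |BCMOX|=69/16, |G|=101/16
  updated: d(BCGMOX,N)=43/16
6. join BCGMOX+N (d=43/16) ⇒ BCGMNOX; edges |BCGMOX|=43/32, |N|=43/32
final tree: ((((B:121/16,(M:69/10,X:-9/10):87/16):85/16,(C:-4/3,O:10/3):79/16):69/16,G:101/16):43/32,N:43/32)
total length: 713/16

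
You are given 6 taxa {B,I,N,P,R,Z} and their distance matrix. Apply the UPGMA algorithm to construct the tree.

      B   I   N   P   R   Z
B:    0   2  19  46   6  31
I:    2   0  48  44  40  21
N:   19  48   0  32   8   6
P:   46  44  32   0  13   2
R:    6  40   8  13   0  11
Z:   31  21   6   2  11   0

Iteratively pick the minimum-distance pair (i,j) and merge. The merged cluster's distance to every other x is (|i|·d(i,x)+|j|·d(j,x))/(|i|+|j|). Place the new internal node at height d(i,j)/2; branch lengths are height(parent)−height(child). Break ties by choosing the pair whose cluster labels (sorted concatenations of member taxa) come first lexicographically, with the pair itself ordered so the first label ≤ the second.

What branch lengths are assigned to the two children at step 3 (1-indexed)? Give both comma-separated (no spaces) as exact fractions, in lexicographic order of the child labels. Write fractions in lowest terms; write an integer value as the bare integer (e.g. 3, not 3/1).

4,4

step 1: merge (B,I) at d=2; branch lengths B→1, I→1; new cluster BI
  updated: d(BI,N)=67/2, d(BI,P)=45, d(BI,R)=23, d(BI,Z)=26
step 2: merge (P,Z) at d=2; branch lengths P→1, Z→1; new cluster PZ
  updated: d(BI,PZ)=71/2, d(N,PZ)=19, d(PZ,R)=12
step 3: merge (N,R) at d=8; branch lengths N→4, R→4; new cluster NR
  updated: d(BI,NR)=113/4, d(NR,PZ)=31/2
step 4: merge (NR,PZ) at d=31/2; branch lengths NR→15/4, PZ→27/4; new cluster NPRZ
  updated: d(BI,NPRZ)=255/8
step 5: merge (BI,NPRZ) at d=255/8; branch lengths BI→239/16, NPRZ→131/16; new cluster BINPRZ
final tree: ((B:1,I:1):239/16,((N:4,R:4):15/4,(P:1,Z:1):27/4):131/16)
total length: 365/8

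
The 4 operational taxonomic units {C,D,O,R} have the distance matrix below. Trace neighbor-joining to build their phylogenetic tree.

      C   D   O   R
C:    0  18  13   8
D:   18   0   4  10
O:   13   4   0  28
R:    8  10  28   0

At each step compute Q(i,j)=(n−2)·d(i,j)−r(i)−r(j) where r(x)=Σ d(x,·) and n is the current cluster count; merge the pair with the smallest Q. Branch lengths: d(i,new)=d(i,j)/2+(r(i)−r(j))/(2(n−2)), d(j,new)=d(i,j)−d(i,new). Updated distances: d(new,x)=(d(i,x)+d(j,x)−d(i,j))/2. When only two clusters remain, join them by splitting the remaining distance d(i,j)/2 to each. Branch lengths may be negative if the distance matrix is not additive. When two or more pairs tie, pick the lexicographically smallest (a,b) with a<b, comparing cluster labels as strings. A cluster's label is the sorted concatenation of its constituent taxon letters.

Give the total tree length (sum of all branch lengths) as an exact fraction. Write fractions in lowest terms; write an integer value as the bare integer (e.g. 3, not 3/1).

93/4

iteration 1: select C,R (d=8, Q=-69); attach at lengths (9/4, 23/4); label the merged cluster CR
  updated: d(CR,D)=10, d(CR,O)=33/2
iteration 2: select CR,D (d=10, Q=-61/2); attach at lengths (45/4, -5/4); label the merged cluster CDR
  updated: d(CDR,O)=21/4
iteration 3: select CDR,O (d=21/4); attach at lengths (21/8, 21/8); label the merged cluster CDOR
final tree: (((C:9/4,R:23/4):45/4,D:-5/4):21/8,O:21/8)
total length: 93/4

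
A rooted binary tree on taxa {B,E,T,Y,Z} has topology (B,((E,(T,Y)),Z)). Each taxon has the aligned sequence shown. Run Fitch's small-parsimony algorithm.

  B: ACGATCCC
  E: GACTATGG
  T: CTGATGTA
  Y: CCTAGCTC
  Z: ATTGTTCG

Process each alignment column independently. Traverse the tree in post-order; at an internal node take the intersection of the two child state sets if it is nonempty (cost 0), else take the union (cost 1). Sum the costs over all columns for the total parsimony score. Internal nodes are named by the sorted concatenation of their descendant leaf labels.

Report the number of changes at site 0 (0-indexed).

site 0, node TY: T={C} ∩ Y={C} → {C} (+0)
site 0, node ETY: E={G} ∪ TY={C} → {C,G} (+1)
site 0, node ETYZ: ETY={C,G} ∪ Z={A} → {A,C,G} (+1)
site 0, node BETYZ: B={A} ∩ ETYZ={A,C,G} → {A} (+0)
site 1, node TY: T={T} ∪ Y={C} → {C,T} (+1)
site 1, node ETY: E={A} ∪ TY={C,T} → {A,C,T} (+1)
site 1, node ETYZ: ETY={A,C,T} ∩ Z={T} → {T} (+0)
site 1, node BETYZ: B={C} ∪ ETYZ={T} → {C,T} (+1)
site 2, node TY: T={G} ∪ Y={T} → {G,T} (+1)
site 2, node ETY: E={C} ∪ TY={G,T} → {C,G,T} (+1)
site 2, node ETYZ: ETY={C,G,T} ∩ Z={T} → {T} (+0)
site 2, node BETYZ: B={G} ∪ ETYZ={T} → {G,T} (+1)
site 3, node TY: T={A} ∩ Y={A} → {A} (+0)
site 3, node ETY: E={T} ∪ TY={A} → {A,T} (+1)
site 3, node ETYZ: ETY={A,T} ∪ Z={G} → {A,G,T} (+1)
site 3, node BETYZ: B={A} ∩ ETYZ={A,G,T} → {A} (+0)
site 4, node TY: T={T} ∪ Y={G} → {G,T} (+1)
site 4, node ETY: E={A} ∪ TY={G,T} → {A,G,T} (+1)
site 4, node ETYZ: ETY={A,G,T} ∩ Z={T} → {T} (+0)
site 4, node BETYZ: B={T} ∩ ETYZ={T} → {T} (+0)
site 5, node TY: T={G} ∪ Y={C} → {C,G} (+1)
site 5, node ETY: E={T} ∪ TY={C,G} → {C,G,T} (+1)
site 5, node ETYZ: ETY={C,G,T} ∩ Z={T} → {T} (+0)
site 5, node BETYZ: B={C} ∪ ETYZ={T} → {C,T} (+1)
site 6, node TY: T={T} ∩ Y={T} → {T} (+0)
site 6, node ETY: E={G} ∪ TY={T} → {G,T} (+1)
site 6, node ETYZ: ETY={G,T} ∪ Z={C} → {C,G,T} (+1)
site 6, node BETYZ: B={C} ∩ ETYZ={C,G,T} → {C} (+0)
site 7, node TY: T={A} ∪ Y={C} → {A,C} (+1)
site 7, node ETY: E={G} ∪ TY={A,C} → {A,C,G} (+1)
site 7, node ETYZ: ETY={A,C,G} ∩ Z={G} → {G} (+0)
site 7, node BETYZ: B={C} ∪ ETYZ={G} → {C,G} (+1)
per-site changes: [2, 3, 3, 2, 2, 3, 2, 3]; total = 20

2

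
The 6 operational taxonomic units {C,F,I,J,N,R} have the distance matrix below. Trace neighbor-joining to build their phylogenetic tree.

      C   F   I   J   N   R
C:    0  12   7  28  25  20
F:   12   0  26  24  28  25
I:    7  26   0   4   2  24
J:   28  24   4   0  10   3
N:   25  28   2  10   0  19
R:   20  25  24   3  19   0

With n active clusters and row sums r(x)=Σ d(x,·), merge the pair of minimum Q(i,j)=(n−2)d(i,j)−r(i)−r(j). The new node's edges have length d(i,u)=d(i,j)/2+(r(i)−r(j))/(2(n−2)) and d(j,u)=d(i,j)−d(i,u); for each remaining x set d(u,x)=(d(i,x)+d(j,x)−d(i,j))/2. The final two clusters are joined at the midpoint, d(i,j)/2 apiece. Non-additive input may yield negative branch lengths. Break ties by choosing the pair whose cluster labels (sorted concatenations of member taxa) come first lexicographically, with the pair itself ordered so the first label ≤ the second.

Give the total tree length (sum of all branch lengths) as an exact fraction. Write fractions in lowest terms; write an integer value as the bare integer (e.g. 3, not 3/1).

77/2

step 1: merge (C,F) at d=12, Q=-159; branch lengths C→25/8, F→71/8; new cluster CF
  updated: d(CF,I)=21/2, d(CF,J)=20, d(CF,N)=41/2, d(CF,R)=33/2
step 2: merge (J,R) at d=3, Q=-181/2; branch lengths J→-11/4, R→23/4; new cluster JR
  updated: d(CF,JR)=67/4, d(I,JR)=25/2, d(JR,N)=13
step 3: merge (CF,JR) at d=67/4, Q=-113/2; branch lengths CF→39/4, JR→7; new cluster CFJR
  updated: d(CFJR,I)=25/8, d(CFJR,N)=67/8
step 4: merge (CFJR,I) at d=25/8, Q=-27/2; branch lengths CFJR→19/4, I→-13/8; new cluster CFIJR
  updated: d(CFIJR,N)=29/8
step 5: merge (CFIJR,N) at d=29/8; branch lengths CFIJR→29/16, N→29/16; new cluster CFIJNR
final tree: ((((C:25/8,F:71/8):39/4,(J:-11/4,R:23/4):7):19/4,I:-13/8):29/16,N:29/16)
total length: 77/2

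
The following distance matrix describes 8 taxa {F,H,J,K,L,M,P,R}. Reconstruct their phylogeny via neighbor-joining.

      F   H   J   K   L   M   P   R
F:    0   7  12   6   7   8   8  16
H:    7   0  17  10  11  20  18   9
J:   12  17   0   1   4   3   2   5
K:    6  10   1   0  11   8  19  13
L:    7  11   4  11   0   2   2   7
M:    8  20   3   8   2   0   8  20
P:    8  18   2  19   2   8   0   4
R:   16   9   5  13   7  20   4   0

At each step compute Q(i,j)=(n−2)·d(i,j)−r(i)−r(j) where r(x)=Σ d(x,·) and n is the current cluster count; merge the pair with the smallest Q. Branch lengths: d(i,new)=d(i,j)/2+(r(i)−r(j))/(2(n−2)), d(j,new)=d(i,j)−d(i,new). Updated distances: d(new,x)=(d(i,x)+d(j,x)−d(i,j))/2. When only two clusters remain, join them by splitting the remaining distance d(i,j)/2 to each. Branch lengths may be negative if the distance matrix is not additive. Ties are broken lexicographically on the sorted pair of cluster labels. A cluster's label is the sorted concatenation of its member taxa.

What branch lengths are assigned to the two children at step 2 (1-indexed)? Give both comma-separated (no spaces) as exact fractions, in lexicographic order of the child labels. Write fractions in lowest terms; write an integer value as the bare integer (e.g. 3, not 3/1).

step 1: merge (F,H) at d=7, Q=-114; branch lengths F→7/6, H→35/6; new cluster FH
  updated: d(FH,J)=11, d(FH,K)=9/2, d(FH,L)=11/2, d(FH,M)=21/2, d(FH,P)=19/2, d(FH,R)=9
step 2: merge (FH,K) at d=9/2, Q=-84; branch lengths FH→8/5, K→29/10; new cluster FHK
  updated: d(FHK,J)=15/4, d(FHK,L)=6, d(FHK,M)=7, d(FHK,P)=12, d(FHK,R)=35/4
step 3: merge (P,R) at d=4, Q=-227/4; branch lengths P→-3/32, R→131/32; new cluster PR
  updated: d(FHK,PR)=67/8, d(J,PR)=3/2, d(L,PR)=5/2, d(M,PR)=12
step 4: merge (L,M) at d=2, Q=-65/2; branch lengths L→-7/12, M→31/12; new cluster LM
  updated: d(FHK,LM)=11/2, d(J,LM)=5/2, d(LM,PR)=25/4
step 5: merge (FHK,LM) at d=11/2, Q=-167/8; branch lengths FHK→115/32, LM→61/32; new cluster FHKLM
  updated: d(FHKLM,J)=3/8, d(FHKLM,PR)=73/16
step 6: merge (FHKLM,J) at d=3/8, Q=-103/16; branch lengths FHKLM→55/32, J→-43/32; new cluster FHJKLM
  updated: d(FHJKLM,PR)=91/32
step 7: merge (FHJKLM,PR) at d=91/32; branch lengths FHJKLM→91/64, PR→91/64; new cluster FHJKLMPR
final tree: (((((F:7/6,H:35/6):8/5,K:29/10):115/32,(L:-7/12,M:31/12):61/32):55/32,J:-43/32):91/64,(P:-3/32,R:131/32):91/64)
total length: 839/32

8/5,29/10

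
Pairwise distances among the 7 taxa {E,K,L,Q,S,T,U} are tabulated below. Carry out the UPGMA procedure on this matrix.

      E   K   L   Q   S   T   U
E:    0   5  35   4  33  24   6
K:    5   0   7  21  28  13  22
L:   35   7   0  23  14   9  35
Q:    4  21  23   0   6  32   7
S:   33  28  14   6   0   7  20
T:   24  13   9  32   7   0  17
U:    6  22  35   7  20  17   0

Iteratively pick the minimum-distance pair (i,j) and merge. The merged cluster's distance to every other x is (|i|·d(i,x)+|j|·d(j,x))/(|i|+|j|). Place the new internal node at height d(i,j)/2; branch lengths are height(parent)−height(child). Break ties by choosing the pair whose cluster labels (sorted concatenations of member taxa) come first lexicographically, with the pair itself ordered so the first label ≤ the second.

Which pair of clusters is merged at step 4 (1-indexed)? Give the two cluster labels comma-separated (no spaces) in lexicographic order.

iteration 1: select E,Q (d=4); attach at lengths (2, 2); label the merged cluster EQ
  updated: d(EQ,K)=13, d(EQ,L)=29, d(EQ,S)=39/2, d(EQ,T)=28, d(EQ,U)=13/2
iteration 2: select EQ,U (d=13/2); attach at lengths (5/4, 13/4); label the merged cluster EQU
  updated: d(EQU,K)=16, d(EQU,L)=31, d(EQU,S)=59/3, d(EQU,T)=73/3
iteration 3: select K,L (d=7); attach at lengths (7/2, 7/2); label the merged cluster KL
  updated: d(EQU,KL)=47/2, d(KL,S)=21, d(KL,T)=11
iteration 4: select S,T (d=7); attach at lengths (7/2, 7/2); label the merged cluster ST
  updated: d(EQU,ST)=22, d(KL,ST)=16
iteration 5: select KL,ST (d=16); attach at lengths (9/2, 9/2); label the merged cluster KLST
  updated: d(EQU,KLST)=91/4
iteration 6: select EQU,KLST (d=91/4); attach at lengths (65/8, 27/8); label the merged cluster EKLQSTU
final tree: (((E:2,Q:2):5/4,U:13/4):65/8,((K:7/2,L:7/2):9/2,(S:7/2,T:7/2):9/2):27/8)
total length: 43

S,T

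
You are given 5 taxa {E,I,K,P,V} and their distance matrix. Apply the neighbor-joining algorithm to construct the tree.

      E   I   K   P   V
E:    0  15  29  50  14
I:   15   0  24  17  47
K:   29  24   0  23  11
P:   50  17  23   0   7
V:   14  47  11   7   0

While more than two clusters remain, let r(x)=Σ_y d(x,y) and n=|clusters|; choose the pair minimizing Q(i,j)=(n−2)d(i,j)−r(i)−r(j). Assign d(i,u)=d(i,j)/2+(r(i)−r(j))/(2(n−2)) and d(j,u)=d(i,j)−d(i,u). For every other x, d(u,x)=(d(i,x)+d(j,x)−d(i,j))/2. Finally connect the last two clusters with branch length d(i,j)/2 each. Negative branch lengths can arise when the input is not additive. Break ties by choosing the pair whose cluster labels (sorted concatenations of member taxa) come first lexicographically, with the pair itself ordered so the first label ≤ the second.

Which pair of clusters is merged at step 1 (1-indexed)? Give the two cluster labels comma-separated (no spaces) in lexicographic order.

step 1: merge (E,I) at d=15, Q=-166; branch lengths E→25/3, I→20/3; new cluster EI
  updated: d(EI,K)=19, d(EI,P)=26, d(EI,V)=23
step 2: merge (EI,K) at d=19, Q=-83; branch lengths EI→53/4, K→23/4; new cluster EIK
  updated: d(EIK,P)=15, d(EIK,V)=15/2
step 3: merge (EIK,P) at d=15, Q=-59/2; branch lengths EIK→31/4, P→29/4; new cluster EIKP
  updated: d(EIKP,V)=-1/4
step 4: merge (EIKP,V) at d=-1/4; branch lengths EIKP→-1/8, V→-1/8; new cluster EIKPV
final tree: ((((E:25/3,I:20/3):53/4,K:23/4):31/4,P:29/4):-1/8,V:-1/8)
total length: 195/4

E,I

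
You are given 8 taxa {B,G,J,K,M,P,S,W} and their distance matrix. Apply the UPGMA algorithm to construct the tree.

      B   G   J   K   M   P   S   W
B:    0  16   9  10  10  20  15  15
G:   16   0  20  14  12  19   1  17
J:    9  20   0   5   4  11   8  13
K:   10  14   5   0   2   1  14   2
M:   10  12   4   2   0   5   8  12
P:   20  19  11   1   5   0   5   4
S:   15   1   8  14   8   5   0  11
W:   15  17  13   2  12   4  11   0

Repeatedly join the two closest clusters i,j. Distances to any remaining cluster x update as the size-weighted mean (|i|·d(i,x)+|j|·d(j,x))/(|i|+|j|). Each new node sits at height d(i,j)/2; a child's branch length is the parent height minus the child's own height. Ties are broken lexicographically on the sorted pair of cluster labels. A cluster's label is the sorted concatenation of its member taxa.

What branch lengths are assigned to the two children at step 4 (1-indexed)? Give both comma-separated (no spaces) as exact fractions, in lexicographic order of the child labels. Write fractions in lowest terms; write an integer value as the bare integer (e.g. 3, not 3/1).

1. join G+S (d=1) ⇒ GS; edges |G|=1/2, |S|=1/2
  updated: d(B,GS)=31/2, d(GS,J)=14, d(GS,K)=14, d(GS,M)=10, d(GS,P)=12, d(GS,W)=14
2. join K+P (d=1) ⇒ KP; edges |K|=1/2, |P|=1/2
  updated: d(B,KP)=15, d(GS,KP)=13, d(J,KP)=8, d(KP,M)=7/2, d(KP,W)=3
3. join KP+W (d=3) ⇒ KPW; edges |KP|=1, |W|=3/2
  updated: d(B,KPW)=15, d(GS,KPW)=40/3, d(J,KPW)=29/3, d(KPW,M)=19/3
4. join J+M (d=4) ⇒ JM; edges |J|=2, |M|=2
  updated: d(B,JM)=19/2, d(GS,JM)=12, d(JM,KPW)=8
5. join JM+KPW (d=8) ⇒ JKMPW; edges |JM|=2, |KPW|=5/2
  updated: d(B,JKMPW)=64/5, d(GS,JKMPW)=64/5
6. join B+JKMPW (d=64/5) ⇒ BJKMPW; edges |B|=32/5, |JKMPW|=12/5
  updated: d(BJKMPW,GS)=53/4
7. join BJKMPW+GS (d=53/4) ⇒ BGJKMPSW; edges |BJKMPW|=9/40, |GS|=49/8
final tree: ((B:32/5,((J:2,M:2):2,((K:1/2,P:1/2):1,W:3/2):5/2):12/5):9/40,(G:1/2,S:1/2):49/8)
total length: 563/20

2,2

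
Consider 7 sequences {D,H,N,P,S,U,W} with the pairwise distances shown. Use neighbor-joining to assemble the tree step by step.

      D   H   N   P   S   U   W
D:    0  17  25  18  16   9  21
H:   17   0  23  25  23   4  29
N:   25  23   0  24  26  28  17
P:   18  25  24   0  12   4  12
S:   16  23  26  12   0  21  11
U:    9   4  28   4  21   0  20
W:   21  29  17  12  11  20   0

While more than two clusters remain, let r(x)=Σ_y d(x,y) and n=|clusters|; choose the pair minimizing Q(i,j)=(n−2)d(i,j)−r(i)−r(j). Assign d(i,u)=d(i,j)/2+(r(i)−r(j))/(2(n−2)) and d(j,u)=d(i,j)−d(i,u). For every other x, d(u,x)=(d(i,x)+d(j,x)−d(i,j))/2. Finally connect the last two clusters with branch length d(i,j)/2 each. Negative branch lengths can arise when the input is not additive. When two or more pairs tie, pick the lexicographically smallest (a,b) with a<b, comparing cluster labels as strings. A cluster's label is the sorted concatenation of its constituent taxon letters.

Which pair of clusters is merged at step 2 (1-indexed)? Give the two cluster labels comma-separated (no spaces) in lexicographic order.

iteration 1: select H,U (d=4, Q=-187); attach at lengths (11/2, -3/2); label the merged cluster HU
  updated: d(D,HU)=11, d(HU,N)=47/2, d(HU,P)=25/2, d(HU,S)=20, d(HU,W)=45/2
iteration 2: select D,HU (d=11, Q=-273/2); attach at lengths (91/16, 85/16); label the merged cluster DHU
  updated: d(DHU,N)=75/4, d(DHU,P)=39/4, d(DHU,S)=25/2, d(DHU,W)=65/4
iteration 3: select N,W (d=17, Q=-91); attach at lengths (161/12, 43/12); label the merged cluster NW
  updated: d(DHU,NW)=9, d(NW,P)=19/2, d(NW,S)=10
iteration 4: select DHU,P (d=39/4, Q=-43); attach at lengths (39/8, 39/8); label the merged cluster DHPU
  updated: d(DHPU,NW)=35/8, d(DHPU,S)=59/8
iteration 5: select DHPU,NW (d=35/8, Q=-87/4); attach at lengths (7/8, 7/2); label the merged cluster DHNPUW
  updated: d(DHNPUW,S)=13/2
iteration 6: select DHNPUW,S (d=13/2); attach at lengths (13/4, 13/4); label the merged cluster DHNPSUW
final tree: ((((D:91/16,(H:11/2,U:-3/2):85/16):39/8,P:39/8):7/8,(N:161/12,W:43/12):7/2):13/4,S:13/4)
total length: 421/8

D,HU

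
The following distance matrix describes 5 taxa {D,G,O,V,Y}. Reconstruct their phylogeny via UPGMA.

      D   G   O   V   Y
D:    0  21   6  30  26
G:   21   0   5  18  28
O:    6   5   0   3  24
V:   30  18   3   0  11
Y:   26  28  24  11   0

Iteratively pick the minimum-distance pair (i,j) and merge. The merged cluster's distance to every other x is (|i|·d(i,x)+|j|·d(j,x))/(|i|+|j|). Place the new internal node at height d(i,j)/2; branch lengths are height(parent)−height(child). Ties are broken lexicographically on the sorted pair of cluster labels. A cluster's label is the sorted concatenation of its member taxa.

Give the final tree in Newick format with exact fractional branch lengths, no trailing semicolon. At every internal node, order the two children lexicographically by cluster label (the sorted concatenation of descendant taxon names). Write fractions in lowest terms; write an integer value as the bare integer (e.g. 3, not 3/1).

((D:19/2,(G:23/4,(O:3/2,V:3/2):17/4):15/4):13/8,Y:89/8)

step 1: merge (O,V) at d=3; branch lengths O→3/2, V→3/2; new cluster OV
  updated: d(D,OV)=18, d(G,OV)=23/2, d(OV,Y)=35/2
step 2: merge (G,OV) at d=23/2; branch lengths G→23/4, OV→17/4; new cluster GOV
  updated: d(D,GOV)=19, d(GOV,Y)=21
step 3: merge (D,GOV) at d=19; branch lengths D→19/2, GOV→15/4; new cluster DGOV
  updated: d(DGOV,Y)=89/4
step 4: merge (DGOV,Y) at d=89/4; branch lengths DGOV→13/8, Y→89/8; new cluster DGOVY
final tree: ((D:19/2,(G:23/4,(O:3/2,V:3/2):17/4):15/4):13/8,Y:89/8)
total length: 39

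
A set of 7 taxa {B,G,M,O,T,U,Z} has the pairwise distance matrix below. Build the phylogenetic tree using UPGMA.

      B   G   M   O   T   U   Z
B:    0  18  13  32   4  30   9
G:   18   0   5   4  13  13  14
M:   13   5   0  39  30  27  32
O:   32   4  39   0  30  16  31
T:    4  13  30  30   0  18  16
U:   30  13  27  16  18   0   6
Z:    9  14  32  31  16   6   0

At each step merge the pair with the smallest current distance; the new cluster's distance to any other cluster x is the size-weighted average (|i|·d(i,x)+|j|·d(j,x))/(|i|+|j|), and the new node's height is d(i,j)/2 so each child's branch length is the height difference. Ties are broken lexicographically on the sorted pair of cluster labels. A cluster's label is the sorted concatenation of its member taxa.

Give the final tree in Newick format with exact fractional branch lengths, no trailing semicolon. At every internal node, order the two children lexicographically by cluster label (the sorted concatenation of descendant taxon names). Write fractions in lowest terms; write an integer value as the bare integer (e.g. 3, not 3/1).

iteration 1: select B,T (d=4); attach at lengths (2, 2); label the merged cluster BT
  updated: d(BT,G)=31/2, d(BT,M)=43/2, d(BT,O)=31, d(BT,U)=24, d(BT,Z)=25/2
iteration 2: select G,O (d=4); attach at lengths (2, 2); label the merged cluster GO
  updated: d(BT,GO)=93/4, d(GO,M)=22, d(GO,U)=29/2, d(GO,Z)=45/2
iteration 3: select U,Z (d=6); attach at lengths (3, 3); label the merged cluster UZ
  updated: d(BT,UZ)=73/4, d(GO,UZ)=37/2, d(M,UZ)=59/2
iteration 4: select BT,UZ (d=73/4); attach at lengths (57/8, 49/8); label the merged cluster BTUZ
  updated: d(BTUZ,GO)=167/8, d(BTUZ,M)=51/2
iteration 5: select BTUZ,GO (d=167/8); attach at lengths (21/16, 135/16); label the merged cluster BGOTUZ
  updated: d(BGOTUZ,M)=73/3
iteration 6: select BGOTUZ,M (d=73/3); attach at lengths (83/48, 73/6); label the merged cluster BGMOTUZ
final tree: ((((B:2,T:2):57/8,(U:3,Z:3):49/8):21/16,(G:2,O:2):135/16):83/48,M:73/6)
total length: 2443/48

((((B:2,T:2):57/8,(U:3,Z:3):49/8):21/16,(G:2,O:2):135/16):83/48,M:73/6)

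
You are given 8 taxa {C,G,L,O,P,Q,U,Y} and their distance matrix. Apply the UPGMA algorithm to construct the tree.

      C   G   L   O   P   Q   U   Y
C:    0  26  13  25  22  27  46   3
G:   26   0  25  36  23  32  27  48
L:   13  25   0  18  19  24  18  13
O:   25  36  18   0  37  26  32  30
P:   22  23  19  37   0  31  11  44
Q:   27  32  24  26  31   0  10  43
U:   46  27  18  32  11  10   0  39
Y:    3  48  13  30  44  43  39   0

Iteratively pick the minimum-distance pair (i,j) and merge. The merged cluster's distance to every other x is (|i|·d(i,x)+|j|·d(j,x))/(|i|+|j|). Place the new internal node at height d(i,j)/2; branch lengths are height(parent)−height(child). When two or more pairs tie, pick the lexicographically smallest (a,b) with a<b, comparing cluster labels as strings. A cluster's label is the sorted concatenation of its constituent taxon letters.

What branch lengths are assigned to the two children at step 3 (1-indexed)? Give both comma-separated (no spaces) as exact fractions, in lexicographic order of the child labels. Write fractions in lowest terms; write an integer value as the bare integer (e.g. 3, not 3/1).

5,13/2

step 1: merge (C,Y) at d=3; branch lengths C→3/2, Y→3/2; new cluster CY
  updated: d(CY,G)=37, d(CY,L)=13, d(CY,O)=55/2, d(CY,P)=33, d(CY,Q)=35, d(CY,U)=85/2
step 2: merge (Q,U) at d=10; branch lengths Q→5, U→5; new cluster QU
  updated: d(CY,QU)=155/4, d(G,QU)=59/2, d(L,QU)=21, d(O,QU)=29, d(P,QU)=21
step 3: merge (CY,L) at d=13; branch lengths CY→5, L→13/2; new cluster CLY
  updated: d(CLY,G)=33, d(CLY,O)=73/3, d(CLY,P)=85/3, d(CLY,QU)=197/6
step 4: merge (P,QU) at d=21; branch lengths P→21/2, QU→11/2; new cluster PQU
  updated: d(CLY,PQU)=94/3, d(G,PQU)=82/3, d(O,PQU)=95/3
step 5: merge (CLY,O) at d=73/3; branch lengths CLY→17/3, O→73/6; new cluster CLOY
  updated: d(CLOY,G)=135/4, d(CLOY,PQU)=377/12
step 6: merge (G,PQU) at d=82/3; branch lengths G→41/3, PQU→19/6; new cluster GPQU
  updated: d(CLOY,GPQU)=32
step 7: merge (CLOY,GPQU) at d=32; branch lengths CLOY→23/6, GPQU→7/3; new cluster CGLOPQUY
final tree: ((((C:3/2,Y:3/2):5,L:13/2):17/3,O:73/6):23/6,(G:41/3,(P:21/2,(Q:5,U:5):11/2):19/6):7/3)
total length: 244/3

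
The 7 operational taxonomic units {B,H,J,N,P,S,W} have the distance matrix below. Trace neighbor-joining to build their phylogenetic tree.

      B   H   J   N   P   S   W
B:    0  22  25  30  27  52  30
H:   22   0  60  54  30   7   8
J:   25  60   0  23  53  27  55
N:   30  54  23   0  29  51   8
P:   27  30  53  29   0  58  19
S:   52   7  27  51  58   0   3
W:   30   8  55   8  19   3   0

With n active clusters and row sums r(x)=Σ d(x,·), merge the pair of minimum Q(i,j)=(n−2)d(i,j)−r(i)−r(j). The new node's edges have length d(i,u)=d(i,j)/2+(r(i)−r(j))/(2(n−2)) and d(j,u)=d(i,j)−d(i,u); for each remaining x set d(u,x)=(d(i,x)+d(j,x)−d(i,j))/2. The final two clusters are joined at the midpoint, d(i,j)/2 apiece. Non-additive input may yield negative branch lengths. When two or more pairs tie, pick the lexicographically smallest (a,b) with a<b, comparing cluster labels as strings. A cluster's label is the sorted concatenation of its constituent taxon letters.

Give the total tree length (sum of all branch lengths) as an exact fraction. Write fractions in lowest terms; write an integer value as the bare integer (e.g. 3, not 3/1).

1. join H+S (d=7, Q=-344) ⇒ HS; edges |H|=9/5, |S|=26/5
  updated: d(B,HS)=67/2, d(HS,J)=40, d(HS,N)=49, d(HS,P)=81/2, d(HS,W)=2
2. join HS+W (d=2, Q=-271) ⇒ HSW; edges |HS|=59/8, |W|=-43/8
  updated: d(B,HSW)=123/4, d(HSW,J)=93/2, d(HSW,N)=55/2, d(HSW,P)=115/4
3. join J+N (d=23, Q=-188) ⇒ JN; edges |J|=107/6, |N|=31/6
  updated: d(B,JN)=16, d(HSW,JN)=51/2, d(JN,P)=59/2
4. join B+JN (d=16, Q=-451/4) ⇒ BJN; edges |B|=139/16, |JN|=117/16
  updated: d(BJN,HSW)=161/8, d(BJN,P)=81/4
5. join BJN+HSW (d=161/8, Q=-553/8) ⇒ BHJNSW; edges |BJN|=93/16, |HSW|=229/16
  updated: d(BHJNSW,P)=231/16
6. join BHJNSW+P (d=231/16) ⇒ BHJNPSW; edges |BHJNSW|=231/32, |P|=231/32
final tree: (((B:139/16,(J:107/6,N:31/6):117/16):93/16,((H:9/5,S:26/5):59/8,W:-43/8):229/16):231/32,P:231/32)
total length: 1321/16

1321/16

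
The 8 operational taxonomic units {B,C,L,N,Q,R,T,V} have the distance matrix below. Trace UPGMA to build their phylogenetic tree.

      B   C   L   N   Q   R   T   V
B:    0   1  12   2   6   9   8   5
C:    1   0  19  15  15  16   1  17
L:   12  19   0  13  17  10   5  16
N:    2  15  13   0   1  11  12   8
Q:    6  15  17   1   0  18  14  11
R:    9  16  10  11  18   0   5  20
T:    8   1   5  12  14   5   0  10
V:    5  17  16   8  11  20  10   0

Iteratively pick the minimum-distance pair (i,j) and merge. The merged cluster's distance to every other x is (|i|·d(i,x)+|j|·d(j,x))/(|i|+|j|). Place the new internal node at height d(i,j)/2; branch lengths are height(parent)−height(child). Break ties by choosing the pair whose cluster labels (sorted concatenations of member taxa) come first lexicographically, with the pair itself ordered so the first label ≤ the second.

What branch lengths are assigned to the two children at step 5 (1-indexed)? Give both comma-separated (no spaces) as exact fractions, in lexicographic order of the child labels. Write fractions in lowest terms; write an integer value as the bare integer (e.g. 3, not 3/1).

1. join B+C (d=1) ⇒ BC; edges |B|=1/2, |C|=1/2
  updated: d(BC,L)=31/2, d(BC,N)=17/2, d(BC,Q)=21/2, d(BC,R)=25/2, d(BC,T)=9/2, d(BC,V)=11
2. join N+Q (d=1) ⇒ NQ; edges |N|=1/2, |Q|=1/2
  updated: d(BC,NQ)=19/2, d(L,NQ)=15, d(NQ,R)=29/2, d(NQ,T)=13, d(NQ,V)=19/2
3. join BC+T (d=9/2) ⇒ BCT; edges |BC|=7/4, |T|=9/4
  updated: d(BCT,L)=12, d(BCT,NQ)=32/3, d(BCT,R)=10, d(BCT,V)=32/3
4. join NQ+V (d=19/2) ⇒ NQV; edges |NQ|=17/4, |V|=19/4
  updated: d(BCT,NQV)=32/3, d(L,NQV)=46/3, d(NQV,R)=49/3
5. join BCT+R (d=10) ⇒ BCRT; edges |BCT|=11/4, |R|=5
  updated: d(BCRT,L)=23/2, d(BCRT,NQV)=145/12
6. join BCRT+L (d=23/2) ⇒ BCLRT; edges |BCRT|=3/4, |L|=23/4
  updated: d(BCLRT,NQV)=191/15
7. join BCLRT+NQV (d=191/15) ⇒ BCLNQRTV; edges |BCLRT|=37/60, |NQV|=97/60
final tree: (((((B:1/2,C:1/2):7/4,T:9/4):11/4,R:5):3/4,L:23/4):37/60,((N:1/2,Q:1/2):17/4,V:19/4):97/60)
total length: 1889/60

11/4,5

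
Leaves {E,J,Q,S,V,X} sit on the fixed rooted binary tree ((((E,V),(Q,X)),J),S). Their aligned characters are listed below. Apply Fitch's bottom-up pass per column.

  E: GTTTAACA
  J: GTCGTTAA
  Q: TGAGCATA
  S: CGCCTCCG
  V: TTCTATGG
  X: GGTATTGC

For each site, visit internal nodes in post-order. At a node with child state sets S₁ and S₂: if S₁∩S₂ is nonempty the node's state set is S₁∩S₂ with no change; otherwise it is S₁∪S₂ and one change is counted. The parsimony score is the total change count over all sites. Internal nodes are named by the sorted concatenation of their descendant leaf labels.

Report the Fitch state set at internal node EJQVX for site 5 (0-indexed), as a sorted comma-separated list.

site 0, node EV: E={G} ∪ V={T} → {G,T} (+1)
site 0, node QX: Q={T} ∪ X={G} → {G,T} (+1)
site 0, node EQVX: EV={G,T} ∩ QX={G,T} → {G,T} (+0)
site 0, node EJQVX: EQVX={G,T} ∩ J={G} → {G} (+0)
site 0, node EJQSVX: EJQVX={G} ∪ S={C} → {C,G} (+1)
site 1, node EV: E={T} ∩ V={T} → {T} (+0)
site 1, node QX: Q={G} ∩ X={G} → {G} (+0)
site 1, node EQVX: EV={T} ∪ QX={G} → {G,T} (+1)
site 1, node EJQVX: EQVX={G,T} ∩ J={T} → {T} (+0)
site 1, node EJQSVX: EJQVX={T} ∪ S={G} → {G,T} (+1)
site 2, node EV: E={T} ∪ V={C} → {C,T} (+1)
site 2, node QX: Q={A} ∪ X={T} → {A,T} (+1)
site 2, node EQVX: EV={C,T} ∩ QX={A,T} → {T} (+0)
site 2, node EJQVX: EQVX={T} ∪ J={C} → {C,T} (+1)
site 2, node EJQSVX: EJQVX={C,T} ∩ S={C} → {C} (+0)
site 3, node EV: E={T} ∩ V={T} → {T} (+0)
site 3, node QX: Q={G} ∪ X={A} → {A,G} (+1)
site 3, node EQVX: EV={T} ∪ QX={A,G} → {A,G,T} (+1)
site 3, node EJQVX: EQVX={A,G,T} ∩ J={G} → {G} (+0)
site 3, node EJQSVX: EJQVX={G} ∪ S={C} → {C,G} (+1)
site 4, node EV: E={A} ∩ V={A} → {A} (+0)
site 4, node QX: Q={C} ∪ X={T} → {C,T} (+1)
site 4, node EQVX: EV={A} ∪ QX={C,T} → {A,C,T} (+1)
site 4, node EJQVX: EQVX={A,C,T} ∩ J={T} → {T} (+0)
site 4, node EJQSVX: EJQVX={T} ∩ S={T} → {T} (+0)
site 5, node EV: E={A} ∪ V={T} → {A,T} (+1)
site 5, node QX: Q={A} ∪ X={T} → {A,T} (+1)
site 5, node EQVX: EV={A,T} ∩ QX={A,T} → {A,T} (+0)
site 5, node EJQVX: EQVX={A,T} ∩ J={T} → {T} (+0)
site 5, node EJQSVX: EJQVX={T} ∪ S={C} → {C,T} (+1)
site 6, node EV: E={C} ∪ V={G} → {C,G} (+1)
site 6, node QX: Q={T} ∪ X={G} → {G,T} (+1)
site 6, node EQVX: EV={C,G} ∩ QX={G,T} → {G} (+0)
site 6, node EJQVX: EQVX={G} ∪ J={A} → {A,G} (+1)
site 6, node EJQSVX: EJQVX={A,G} ∪ S={C} → {A,C,G} (+1)
site 7, node EV: E={A} ∪ V={G} → {A,G} (+1)
site 7, node QX: Q={A} ∪ X={C} → {A,C} (+1)
site 7, node EQVX: EV={A,G} ∩ QX={A,C} → {A} (+0)
site 7, node EJQVX: EQVX={A} ∩ J={A} → {A} (+0)
site 7, node EJQSVX: EJQVX={A} ∪ S={G} → {A,G} (+1)
per-site changes: [3, 2, 3, 3, 2, 3, 4, 3]; total = 23

T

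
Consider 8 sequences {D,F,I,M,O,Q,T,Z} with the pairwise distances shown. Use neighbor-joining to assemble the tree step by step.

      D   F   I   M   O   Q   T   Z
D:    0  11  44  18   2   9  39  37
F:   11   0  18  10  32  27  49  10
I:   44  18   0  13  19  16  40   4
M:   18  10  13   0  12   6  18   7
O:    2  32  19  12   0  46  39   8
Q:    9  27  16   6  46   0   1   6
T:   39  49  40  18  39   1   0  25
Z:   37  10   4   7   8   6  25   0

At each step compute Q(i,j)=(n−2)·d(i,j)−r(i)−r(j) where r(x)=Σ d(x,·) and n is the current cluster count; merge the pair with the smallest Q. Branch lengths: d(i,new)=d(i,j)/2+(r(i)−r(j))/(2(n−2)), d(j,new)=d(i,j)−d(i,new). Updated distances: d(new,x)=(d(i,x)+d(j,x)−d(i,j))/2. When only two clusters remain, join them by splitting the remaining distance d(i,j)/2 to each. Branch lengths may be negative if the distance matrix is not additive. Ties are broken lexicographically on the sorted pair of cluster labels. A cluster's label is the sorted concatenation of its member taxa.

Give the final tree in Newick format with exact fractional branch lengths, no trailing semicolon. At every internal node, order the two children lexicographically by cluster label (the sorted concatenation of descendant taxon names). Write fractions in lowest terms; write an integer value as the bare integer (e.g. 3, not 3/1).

iteration 1: select Q,T (d=1, Q=-316); attach at lengths (-47/6, 53/6); label the merged cluster QT
  updated: d(D,QT)=47/2, d(F,QT)=75/2, d(I,QT)=55/2, d(M,QT)=23/2, d(O,QT)=42, d(QT,Z)=15
iteration 2: select D,O (d=2, Q=-481/2); attach at lengths (61/20, -21/20); label the merged cluster DO
  updated: d(DO,F)=41/2, d(DO,I)=61/2, d(DO,M)=14, d(DO,QT)=127/4, d(DO,Z)=43/2
iteration 3: select I,Z (d=4, Q=-269/2); attach at lengths (103/16, -39/16); label the merged cluster IZ
  updated: d(DO,IZ)=24, d(F,IZ)=12, d(IZ,M)=8, d(IZ,QT)=77/4
iteration 4: select M,QT (d=23/2, Q=-109); attach at lengths (-11/3, 91/6); label the merged cluster MQT
  updated: d(DO,MQT)=137/8, d(F,MQT)=18, d(IZ,MQT)=63/8
iteration 5: select DO,F (d=41/2, Q=-569/8); attach at lengths (417/32, 239/32); label the merged cluster DFO
  updated: d(DFO,IZ)=31/4, d(DFO,MQT)=117/16
iteration 6: select DFO,IZ (d=31/4, Q=-367/16); attach at lengths (115/32, 133/32); label the merged cluster DFIOZ
  updated: d(DFIOZ,MQT)=119/32
iteration 7: select DFIOZ,MQT (d=119/32); attach at lengths (119/64, 119/64); label the merged cluster DFIMOQTZ
final tree: ((((D:61/20,O:-21/20):417/32,F:239/32):115/32,(I:103/16,Z:-39/16):133/32):119/64,(M:-11/3,(Q:-47/6,T:53/6):91/6):119/64)
total length: 1615/32

((((D:61/20,O:-21/20):417/32,F:239/32):115/32,(I:103/16,Z:-39/16):133/32):119/64,(M:-11/3,(Q:-47/6,T:53/6):91/6):119/64)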